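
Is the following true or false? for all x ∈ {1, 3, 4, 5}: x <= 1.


Evaluate the predicate on each element: 1:T, 3:F, 4:F, 5:F.
Counterexample x = 3 fails the predicate.

F


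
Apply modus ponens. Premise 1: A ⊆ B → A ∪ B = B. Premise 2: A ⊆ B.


Modus ponens: from (P → Q) and P, infer Q.
P = 'A ⊆ B' is asserted, and P → Q holds, so Q follows.

A ∪ B = B.


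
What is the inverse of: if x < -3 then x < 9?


The inverse of (P → Q) is (¬P → ¬Q). It is equivalent to the converse, not to the original.
Here P = 'x < -3' and Q = 'x < 9'.

If not (x < -3), then not (x < 9).


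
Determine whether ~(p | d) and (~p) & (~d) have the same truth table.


Compare truth tables:
d | p | φ | ψ
-------------
False | False | True | True
True | False | False | False
False | True | False | False
True | True | False | False
The columns φ and ψ agree on every row.

Yes, they are logically equivalent.


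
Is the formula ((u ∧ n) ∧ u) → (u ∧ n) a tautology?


Build the truth table over {n, u}:
n | u | φ
---------
F | F | T
T | F | T
F | T | T
T | T | T
Every row evaluates to true.

Yes, it is a tautology.


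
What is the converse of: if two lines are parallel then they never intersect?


The converse of (P → Q) is (Q → P). It is not in general equivalent to the original.
Here P = 'two lines are parallel' and Q = 'they never intersect'.

If they never intersect, then two lines are parallel.


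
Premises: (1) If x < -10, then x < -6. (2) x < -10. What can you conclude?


Modus ponens: from (P → Q) and P, infer Q.
P = 'x < -10' is asserted, and P → Q holds, so Q follows.

x < -6.


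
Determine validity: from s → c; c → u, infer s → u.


This matches the form of hypothetical syllogism: the conclusion follows in every model of the premises.

Valid.


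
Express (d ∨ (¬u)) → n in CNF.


Step 1: Rewrite as ¬(d ∨ (¬u)) ∨ n = (¬d ∧ ¬(¬u)) ∨ n.
Step 2: Distribute ∨ over ∧.
Step 3: Eliminate any double negations (¬¬X = X).

((¬d) ∨ n) ∧ (u ∨ n)


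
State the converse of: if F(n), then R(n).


The converse of (P → Q) is (Q → P). It is not in general equivalent to the original.
Here P = 'F(n)' and Q = 'R(n)'.

If R(n), then F(n).


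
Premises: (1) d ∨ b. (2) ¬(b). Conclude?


Disjunctive syllogism: from (P ∨ Q) and ¬P, infer Q.
One disjunct, 'b', is ruled out; the other must hold.

d


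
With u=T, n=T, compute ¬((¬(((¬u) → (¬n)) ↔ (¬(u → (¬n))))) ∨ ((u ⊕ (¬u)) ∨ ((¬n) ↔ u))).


Substitute u=T, n=T:
… (earlier sub-steps elided)
¬(u → (¬n)) = T
((¬u) → (¬n)) ↔ (¬(u → (¬n))) = T ↔ T = T
¬(((¬u) → (¬n)) ↔ (¬(u → (¬n)))) = F
¬u = F
u ⊕ (¬u) = T ⊕ F = T
¬n = F
(¬n) ↔ u = F ↔ T = F
(u ⊕ (¬u)) ∨ ((¬n) ↔ u) = T ∨ F = T
(¬(((¬u) → (¬n)) ↔ (¬(u → (¬n))))) ∨ ((u ⊕ (¬u)) ∨ ((¬n) ↔ u)) = F ∨ T = T
¬((¬(((¬u) → (¬n)) ↔ (¬(u → (¬n))))) ∨ ((u ⊕ (¬u)) ∨ ((¬n) ↔ u))) = F

F


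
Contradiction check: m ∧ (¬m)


Truth table over {m}:
m | φ
-----
F | F
T | F
Every row is false.

Yes, it is a contradiction.


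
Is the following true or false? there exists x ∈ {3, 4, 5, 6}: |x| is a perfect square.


Evaluate the predicate on each element: 3:F, 4:T, 5:F, 6:F.
Witness x = 4 satisfies the predicate.

T


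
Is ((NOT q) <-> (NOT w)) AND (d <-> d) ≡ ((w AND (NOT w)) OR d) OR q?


Compare truth tables:
d | q | w | φ | ψ
-----------------
F | F | F | T | F
T | F | F | T | T
F | T | F | F | T
T | T | F | F | T
F | F | T | F | F
T | F | T | F | T
F | T | T | T | T
T | T | T | T | T
They differ at row 1 (d=F, q=F, w=F): φ=T but ψ=F.

No, they are not logically equivalent.


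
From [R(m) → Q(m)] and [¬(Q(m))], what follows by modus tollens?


Modus tollens: from (P → Q) and ¬Q, infer ¬P.
Q = 'Q(m)' is denied; since P → Q, P must also fail.

Not (R(m)).


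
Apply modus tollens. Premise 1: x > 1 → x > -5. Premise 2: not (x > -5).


Modus tollens: from (P → Q) and ¬Q, infer ¬P.
Q = 'x > -5' is denied; since P → Q, P must also fail.

Not (x > 1).


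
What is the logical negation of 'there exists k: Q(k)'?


¬(for all x: φ) = there exists x: ¬φ, and ¬(there exists x: φ) = for all x: ¬φ.
Apply to the existential statement.

for all k: NOT(Q(k))


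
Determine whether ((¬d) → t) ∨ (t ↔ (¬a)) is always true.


Build the truth table over {a, d, t}:
a | d | t | φ
-------------
F | F | F | F
T | F | F | T
F | T | F | T
T | T | F | T
F | F | T | T
T | F | T | T
F | T | T | T
T | T | T | T
Counterexample at row 1: with a=F, d=F, t=F, the formula is F.

No, it is not a tautology.


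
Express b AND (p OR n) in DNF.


Step 1: Distribute ∧ over ∨: b ∧ (p ∨ n) = (b ∧ p) ∨ (b ∧ n).

(b AND p) OR (b AND n)


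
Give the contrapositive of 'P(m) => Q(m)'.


The contrapositive of (P → Q) is (¬Q → ¬P); it is logically equivalent to the original.
Here P = 'P(m)' and Q = 'Q(m)'.

If not (Q(m)), then not (P(m)).


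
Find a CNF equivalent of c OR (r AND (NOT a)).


Step 1: Distribute ∨ over ∧: c ∨ (r ∧ (¬a)) = (c ∨ r) ∧ (c ∨ (¬a)).

(c OR r) AND (c OR (NOT a))


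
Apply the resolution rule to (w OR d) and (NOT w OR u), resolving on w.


The clauses contain complementary literals w and NOTw.
Resolution eliminates this pair and disjoins the remaining literals (merging duplicates).

(d OR u)


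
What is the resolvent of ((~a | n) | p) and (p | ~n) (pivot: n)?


The clauses contain complementary literals n and ~n.
Resolution eliminates this pair and disjoins the remaining literals (merging duplicates).

(~a | p)


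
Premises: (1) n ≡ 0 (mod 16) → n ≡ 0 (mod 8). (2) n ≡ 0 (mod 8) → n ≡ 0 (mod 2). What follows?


Hypothetical syllogism: from (P → Q) and (Q → R), infer (P → R).
Chain the two implications through the shared middle term 'n ≡ 0 (mod 8)'.

n ≡ 0 (mod 16) → n ≡ 0 (mod 2)


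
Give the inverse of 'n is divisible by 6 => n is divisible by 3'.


The inverse of (P → Q) is (¬P → ¬Q). It is equivalent to the converse, not to the original.
Here P = 'n is divisible by 6' and Q = 'n is divisible by 3'.

If not (n is divisible by 6), then not (n is divisible by 3).


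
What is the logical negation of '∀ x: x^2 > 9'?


¬(∀ x: φ) = ∃ x: ¬φ, and ¬(∃ x: φ) = ∀ x: ¬φ.
Apply to the universal statement.

∃ x: ¬(x^2 > 9)


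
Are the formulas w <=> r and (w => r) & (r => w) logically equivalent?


Compare truth tables:
r | w | φ | ψ
-------------
False | False | True | True
True | False | False | False
False | True | False | False
True | True | True | True
The columns φ and ψ agree on every row.

Yes, they are logically equivalent.


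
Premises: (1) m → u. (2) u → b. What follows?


Hypothetical syllogism: from (P → Q) and (Q → R), infer (P → R).
Chain the two implications through the shared middle term 'u'.

m → b


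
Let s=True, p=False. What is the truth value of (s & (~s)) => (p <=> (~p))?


Substitute s=True, p=False:
~s = False
s & (~s) = True & False = False
~p = True
p <=> (~p) = False <=> True = False
(s & (~s)) => (p <=> (~p)) = False => False = True

True


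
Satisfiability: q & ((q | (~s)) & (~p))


Search for a satisfying assignment over {p, q, s}.
Try p=False, q=True, s=False: the formula evaluates to True.
A satisfying assignment exists.

Satisfiable.


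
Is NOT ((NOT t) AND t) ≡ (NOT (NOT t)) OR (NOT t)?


Compare truth tables:
t | φ | ψ
---------
F | T | T
T | T | T
The columns φ and ψ agree on every row.

Yes, they are logically equivalent.


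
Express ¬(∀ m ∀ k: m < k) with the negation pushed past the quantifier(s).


Negation flips each quantifier (∀↔∃) and negates the inner predicate.
¬(∀ m ∀ k: φ) = ∃ m ∃ k: ¬φ.

∃ m ∃ k: ¬(m < k)


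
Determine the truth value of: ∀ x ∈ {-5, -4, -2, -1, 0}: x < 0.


Evaluate the predicate on each element: -5:T, -4:T, -2:T, -1:T, 0:F.
Counterexample x = 0 fails the predicate.

F


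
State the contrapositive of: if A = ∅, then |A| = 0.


The contrapositive of (P → Q) is (¬Q → ¬P); it is logically equivalent to the original.
Here P = 'A = ∅' and Q = '|A| = 0'.

If not (|A| = 0), then not (A = ∅).


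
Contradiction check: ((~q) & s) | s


Truth table over {q, s}:
q | s | φ
---------
False | False | False
True | False | False
False | True | True
True | True | True
Satisfying assignment at row 3: q=False, s=True gives True.

No, it is not a contradiction.


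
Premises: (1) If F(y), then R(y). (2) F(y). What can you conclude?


Modus ponens: from (P → Q) and P, infer Q.
P = 'F(y)' is asserted, and P → Q holds, so Q follows.

R(y).


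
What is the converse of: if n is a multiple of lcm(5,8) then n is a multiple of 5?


The converse of (P → Q) is (Q → P). It is not in general equivalent to the original.
Here P = 'n is a multiple of lcm(5,8)' and Q = 'n is a multiple of 5'.

If n is a multiple of 5, then n is a multiple of lcm(5,8).


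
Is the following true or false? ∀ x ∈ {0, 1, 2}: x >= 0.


Evaluate the predicate on each element: 0:T, 1:T, 2:T.
Every element satisfies the predicate.

T


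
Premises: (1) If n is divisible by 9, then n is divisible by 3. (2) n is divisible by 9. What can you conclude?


Modus ponens: from (P → Q) and P, infer Q.
P = 'n is divisible by 9' is asserted, and P → Q holds, so Q follows.

n is divisible by 3.


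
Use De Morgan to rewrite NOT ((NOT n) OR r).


De Morgan: the negation of a disjunction is the conjunction of the negations.
Distribute NOT across OR, flipping it to AND, and negate each literal.

n AND (NOT r)


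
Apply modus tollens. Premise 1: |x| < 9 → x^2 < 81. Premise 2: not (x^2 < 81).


Modus tollens: from (P → Q) and ¬Q, infer ¬P.
Q = 'x^2 < 81' is denied; since P → Q, P must also fail.

Not (|x| < 9).


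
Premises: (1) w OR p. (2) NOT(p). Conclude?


Disjunctive syllogism: from (P ∨ Q) and ¬P, infer Q.
One disjunct, 'p', is ruled out; the other must hold.

w


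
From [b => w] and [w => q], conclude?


Hypothetical syllogism: from (P → Q) and (Q → R), infer (P → R).
Chain the two implications through the shared middle term 'w'.

b => q


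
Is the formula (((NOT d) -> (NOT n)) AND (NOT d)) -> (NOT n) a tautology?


Build the truth table over {d, n}:
d | n | φ
---------
F | F | T
T | F | T
F | T | T
T | T | T
Every row evaluates to true.

Yes, it is a tautology.


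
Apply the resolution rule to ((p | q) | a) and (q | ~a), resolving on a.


The clauses contain complementary literals a and ~a.
Resolution eliminates this pair and disjoins the remaining literals (merging duplicates).

(q | p)


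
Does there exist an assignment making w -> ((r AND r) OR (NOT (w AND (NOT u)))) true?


Search for a satisfying assignment over {r, u, w}.
Try r=F, u=F, w=F: the formula evaluates to T.
A satisfying assignment exists.

Satisfiable.


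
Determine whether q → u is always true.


Build the truth table over {q, u}:
q | u | φ
---------
F | F | T
T | F | F
F | T | T
T | T | T
Counterexample at row 2: with q=T, u=F, the formula is F.

No, it is not a tautology.


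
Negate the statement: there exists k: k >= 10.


¬(for all x: φ) = there exists x: ¬φ, and ¬(there exists x: φ) = for all x: ¬φ.
Apply to the existential statement.

for all k: NOT(k >= 10)


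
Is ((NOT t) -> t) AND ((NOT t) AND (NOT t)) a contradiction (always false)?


Truth table over {t}:
t | φ
-----
F | F
T | F
Every row is false.

Yes, it is a contradiction.


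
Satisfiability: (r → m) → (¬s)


Search for a satisfying assignment over {m, r, s}.
Try m=F, r=F, s=F: the formula evaluates to T.
A satisfying assignment exists.

Satisfiable.


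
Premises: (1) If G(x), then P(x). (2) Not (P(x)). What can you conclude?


Modus tollens: from (P → Q) and ¬Q, infer ¬P.
Q = 'P(x)' is denied; since P → Q, P must also fail.

Not (G(x)).


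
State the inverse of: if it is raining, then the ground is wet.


The inverse of (P → Q) is (¬P → ¬Q). It is equivalent to the converse, not to the original.
Here P = 'it is raining' and Q = 'the ground is wet'.

If not (it is raining), then not (the ground is wet).


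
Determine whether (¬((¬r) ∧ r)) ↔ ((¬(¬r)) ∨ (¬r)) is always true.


Build the truth table over {r}:
r | φ
-----
F | T
T | T
Every row evaluates to true.

Yes, it is a tautology.


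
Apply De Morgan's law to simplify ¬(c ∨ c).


De Morgan: the negation of a disjunction is the conjunction of the negations.
Distribute ¬ across ∨, flipping it to ∧, and negate each literal.

(¬c) ∧ (¬c)


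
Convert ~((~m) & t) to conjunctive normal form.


Step 1: Apply De Morgan: ¬((¬m) ∧ t) = ¬(¬m) ∨ ¬t.
Step 2: Eliminate any double negations (¬¬X = X).

m | (~t)


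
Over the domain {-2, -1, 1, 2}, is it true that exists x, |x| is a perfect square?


Evaluate the predicate on each element: -2:False, -1:True, 1:True, 2:False.
Witness x = -1 satisfies the predicate.

True


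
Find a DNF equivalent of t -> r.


Step 1: Rewrite t → r as ¬t ∨ r.

(NOT t) OR r


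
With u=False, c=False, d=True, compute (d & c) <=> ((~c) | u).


Substitute u=False, c=False, d=True:
d & c = True & False = False
~c = True
(~c) | u = True | False = True
(d & c) <=> ((~c) | u) = False <=> True = False

False


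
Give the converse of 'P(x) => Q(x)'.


The converse of (P → Q) is (Q → P). It is not in general equivalent to the original.
Here P = 'P(x)' and Q = 'Q(x)'.

If Q(x), then P(x).


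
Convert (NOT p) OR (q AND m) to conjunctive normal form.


Step 1: Distribute ∨ over ∧: (¬p) ∨ (q ∧ m) = ((¬p) ∨ q) ∧ ((¬p) ∨ m).

((NOT p) OR q) AND ((NOT p) OR m)


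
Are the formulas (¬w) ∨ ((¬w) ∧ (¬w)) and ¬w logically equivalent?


Compare truth tables:
w | φ | ψ
---------
F | T | T
T | F | F
The columns φ and ψ agree on every row.

Yes, they are logically equivalent.


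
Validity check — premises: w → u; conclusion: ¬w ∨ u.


This matches the form of material implication: the conclusion follows in every model of the premises.

Valid.


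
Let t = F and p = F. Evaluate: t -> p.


Implication is false only when antecedent is true and consequent is false.
Substitute: t=F, p=F.
F -> F evaluates to T.

T


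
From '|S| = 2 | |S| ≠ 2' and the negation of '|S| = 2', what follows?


Disjunctive syllogism: from (P ∨ Q) and ¬P, infer Q.
One disjunct, '|S| = 2', is ruled out; the other must hold.

|S| ≠ 2


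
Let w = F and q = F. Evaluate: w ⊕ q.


Exclusive or is true when exactly one operand is true.
Substitute: w=F, q=F.
F ⊕ F evaluates to F.

F


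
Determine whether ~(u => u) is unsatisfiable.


Truth table over {u}:
u | φ
-----
False | False
True | False
Every row is false.

Yes, it is a contradiction.


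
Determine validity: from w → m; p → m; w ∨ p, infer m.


This matches the form of proof by cases: the conclusion follows in every model of the premises.

Valid.


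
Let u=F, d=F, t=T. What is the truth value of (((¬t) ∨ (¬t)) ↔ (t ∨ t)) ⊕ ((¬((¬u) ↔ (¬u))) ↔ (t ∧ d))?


Substitute u=F, d=F, t=T:
… (earlier sub-steps elided)
(¬t) ∨ (¬t) = F ∨ F = F
t ∨ t = T ∨ T = T
((¬t) ∨ (¬t)) ↔ (t ∨ t) = F ↔ T = F
¬u = T
¬u = T
(¬u) ↔ (¬u) = T ↔ T = T
¬((¬u) ↔ (¬u)) = F
t ∧ d = T ∧ F = F
(¬((¬u) ↔ (¬u))) ↔ (t ∧ d) = F ↔ F = T
(((¬t) ∨ (¬t)) ↔ (t ∨ t)) ⊕ ((¬((¬u) ↔ (¬u))) ↔ (t ∧ d)) = F ⊕ T = T

T


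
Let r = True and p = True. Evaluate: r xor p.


Exclusive or is true when exactly one operand is true.
Substitute: r=True, p=True.
True xor True evaluates to False.

False


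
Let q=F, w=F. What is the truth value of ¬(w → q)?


Substitute q=F, w=F:
w → q = F → F = T
¬(w → q) = F

F


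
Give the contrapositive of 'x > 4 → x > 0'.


The contrapositive of (P → Q) is (¬Q → ¬P); it is logically equivalent to the original.
Here P = 'x > 4' and Q = 'x > 0'.

If not (x > 0), then not (x > 4).


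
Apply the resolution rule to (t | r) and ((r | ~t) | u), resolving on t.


The clauses contain complementary literals t and ~t.
Resolution eliminates this pair and disjoins the remaining literals (merging duplicates).

(r | u)


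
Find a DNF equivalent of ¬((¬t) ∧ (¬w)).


Step 1: Apply De Morgan: ¬((¬t) ∧ (¬w)) = ¬(¬t) ∨ ¬(¬w).
Step 2: Eliminate any double negations (¬¬X = X).

t ∨ w


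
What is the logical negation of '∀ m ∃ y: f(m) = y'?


Negation flips each quantifier (∀↔∃) and negates the inner predicate.
¬(∀ m ∃ y: φ) = ∃ m ∀ y: ¬φ.

∃ m ∀ y: ¬(f(m) = y)


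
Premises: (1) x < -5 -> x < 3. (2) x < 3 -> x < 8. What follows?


Hypothetical syllogism: from (P → Q) and (Q → R), infer (P → R).
Chain the two implications through the shared middle term 'x < 3'.

x < -5 -> x < 8


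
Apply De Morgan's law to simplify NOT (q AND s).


De Morgan: the negation of a conjunction is the disjunction of the negations.
Distribute NOT across AND, flipping it to OR, and negate each literal.

(NOT q) OR (NOT s)


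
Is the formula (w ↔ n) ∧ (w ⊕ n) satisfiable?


Check all 4 assignments over {n, w}:
n | w | φ
---------
F | F | F
T | F | F
F | T | F
T | T | F
No assignment makes the formula true.

Unsatisfiable.


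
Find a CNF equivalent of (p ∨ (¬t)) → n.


Step 1: Rewrite as ¬(p ∨ (¬t)) ∨ n = (¬p ∧ ¬(¬t)) ∨ n.
Step 2: Distribute ∨ over ∧.
Step 3: Eliminate any double negations (¬¬X = X).

((¬p) ∨ n) ∧ (t ∨ n)


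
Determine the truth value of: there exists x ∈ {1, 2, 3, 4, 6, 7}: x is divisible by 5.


Evaluate the predicate on each element: 1:F, 2:F, 3:F, 4:F, 6:F, 7:F.
No element satisfies the predicate.

F


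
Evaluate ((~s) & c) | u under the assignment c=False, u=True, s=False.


Substitute c=False, u=True, s=False:
~s = True
(~s) & c = True & False = False
((~s) & c) | u = False | True = True

True


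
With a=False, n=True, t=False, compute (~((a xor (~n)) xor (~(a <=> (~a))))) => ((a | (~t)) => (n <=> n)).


Substitute a=False, n=True, t=False:
… (earlier sub-steps elided)
~a = True
a <=> (~a) = False <=> True = False
~(a <=> (~a)) = True
(a xor (~n)) xor (~(a <=> (~a))) = False xor True = True
~((a xor (~n)) xor (~(a <=> (~a)))) = False
~t = True
a | (~t) = False | True = True
n <=> n = True <=> True = True
(a | (~t)) => (n <=> n) = True => True = True
(~((a xor (~n)) xor (~(a <=> (~a))))) => ((a | (~t)) => (n <=> n)) = False => True = True

True


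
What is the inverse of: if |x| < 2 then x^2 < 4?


The inverse of (P → Q) is (¬P → ¬Q). It is equivalent to the converse, not to the original.
Here P = '|x| < 2' and Q = 'x^2 < 4'.

If not (|x| < 2), then not (x^2 < 4).


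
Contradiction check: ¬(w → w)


Truth table over {w}:
w | φ
-----
F | F
T | F
Every row is false.

Yes, it is a contradiction.


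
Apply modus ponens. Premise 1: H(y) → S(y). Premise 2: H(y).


Modus ponens: from (P → Q) and P, infer Q.
P = 'H(y)' is asserted, and P → Q holds, so Q follows.

S(y).


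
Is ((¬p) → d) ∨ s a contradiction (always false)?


Truth table over {d, p, s}:
d | p | s | φ
-------------
F | F | F | F
T | F | F | T
F | T | F | T
T | T | F | T
F | F | T | T
T | F | T | T
F | T | T | T
T | T | T | T
Satisfying assignment at row 2: d=T, p=F, s=F gives T.

No, it is not a contradiction.


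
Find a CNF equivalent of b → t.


Step 1: Rewrite b → t as ¬b ∨ t.

(¬b) ∨ t


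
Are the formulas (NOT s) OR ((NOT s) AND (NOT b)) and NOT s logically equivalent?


Compare truth tables:
b | s | φ | ψ
-------------
F | F | T | T
T | F | T | T
F | T | F | F
T | T | F | F
The columns φ and ψ agree on every row.

Yes, they are logically equivalent.


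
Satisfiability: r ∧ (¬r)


Check all 2 assignments over {r}:
r | φ
-----
F | F
T | F
No assignment makes the formula true.

Unsatisfiable.


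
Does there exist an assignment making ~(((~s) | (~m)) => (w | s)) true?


Search for a satisfying assignment over {m, s, w}.
Try m=False, s=False, w=False: the formula evaluates to True.
A satisfying assignment exists.

Satisfiable.


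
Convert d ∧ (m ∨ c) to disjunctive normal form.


Step 1: Distribute ∧ over ∨: d ∧ (m ∨ c) = (d ∧ m) ∨ (d ∧ c).

(d ∧ m) ∨ (d ∧ c)


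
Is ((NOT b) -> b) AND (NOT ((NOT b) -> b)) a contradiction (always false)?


Truth table over {b}:
b | φ
-----
F | F
T | F
Every row is false.

Yes, it is a contradiction.


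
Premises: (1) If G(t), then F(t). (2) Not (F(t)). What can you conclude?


Modus tollens: from (P → Q) and ¬Q, infer ¬P.
Q = 'F(t)' is denied; since P → Q, P must also fail.

Not (G(t)).


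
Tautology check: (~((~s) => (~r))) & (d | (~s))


Build the truth table over {d, r, s}:
d | r | s | φ
-------------
False | False | False | False
True | False | False | False
False | True | False | True
True | True | False | True
False | False | True | False
True | False | True | False
False | True | True | False
True | True | True | False
Counterexample at row 1: with d=False, r=False, s=False, the formula is False.

No, it is not a tautology.


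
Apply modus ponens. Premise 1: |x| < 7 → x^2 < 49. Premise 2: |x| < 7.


Modus ponens: from (P → Q) and P, infer Q.
P = '|x| < 7' is asserted, and P → Q holds, so Q follows.

x^2 < 49.


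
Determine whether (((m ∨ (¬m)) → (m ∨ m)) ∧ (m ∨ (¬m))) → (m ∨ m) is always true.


Build the truth table over {m}:
m | φ
-----
F | T
T | T
Every row evaluates to true.

Yes, it is a tautology.


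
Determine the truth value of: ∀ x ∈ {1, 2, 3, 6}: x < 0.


Evaluate the predicate on each element: 1:F, 2:F, 3:F, 6:F.
Counterexample x = 1 fails the predicate.

F


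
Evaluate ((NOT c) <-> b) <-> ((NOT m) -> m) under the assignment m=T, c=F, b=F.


Substitute m=T, c=F, b=F:
NOT c = T
(NOT c) <-> b = T <-> F = F
NOT m = F
(NOT m) -> m = F -> T = T
((NOT c) <-> b) <-> ((NOT m) -> m) = F <-> T = F

F


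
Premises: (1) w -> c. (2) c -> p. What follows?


Hypothetical syllogism: from (P → Q) and (Q → R), infer (P → R).
Chain the two implications through the shared middle term 'c'.

w -> p


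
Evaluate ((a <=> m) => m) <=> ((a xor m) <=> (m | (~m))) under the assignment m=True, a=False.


Substitute m=True, a=False:
a <=> m = False <=> True = False
(a <=> m) => m = False => True = True
a xor m = False xor True = True
~m = False
m | (~m) = True | False = True
(a xor m) <=> (m | (~m)) = True <=> True = True
((a <=> m) => m) <=> ((a xor m) <=> (m | (~m))) = True <=> True = True

True


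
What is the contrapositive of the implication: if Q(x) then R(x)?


The contrapositive of (P → Q) is (¬Q → ¬P); it is logically equivalent to the original.
Here P = 'Q(x)' and Q = 'R(x)'.

If not (R(x)), then not (Q(x)).


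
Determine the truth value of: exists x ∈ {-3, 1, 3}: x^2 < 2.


Evaluate the predicate on each element: -3:False, 1:True, 3:False.
Witness x = 1 satisfies the predicate.

True


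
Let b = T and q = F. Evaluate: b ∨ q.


Disjunction is false only when both operands are false.
Substitute: b=T, q=F.
T ∨ F evaluates to T.

T


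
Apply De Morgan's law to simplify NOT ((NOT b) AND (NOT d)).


De Morgan: the negation of a conjunction is the disjunction of the negations.
Distribute NOT across AND, flipping it to OR, and negate each literal.

b OR d


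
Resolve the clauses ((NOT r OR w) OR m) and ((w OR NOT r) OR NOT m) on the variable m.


The clauses contain complementary literals m and NOTm.
Resolution eliminates this pair and disjoins the remaining literals (merging duplicates).

(NOT r OR w)


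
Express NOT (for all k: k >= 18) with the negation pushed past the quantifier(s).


¬(for all x: φ) = there exists x: ¬φ, and ¬(there exists x: φ) = for all x: ¬φ.
Apply to the universal statement.

there exists k: NOT(k >= 18)


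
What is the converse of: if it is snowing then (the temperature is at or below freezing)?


The converse of (P → Q) is (Q → P). It is not in general equivalent to the original.
Here P = 'it is snowing' and Q = '(the temperature is at or below freezing)'.

If (the temperature is at or below freezing), then it is snowing.


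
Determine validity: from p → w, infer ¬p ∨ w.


This matches the form of material implication: the conclusion follows in every model of the premises.

Valid.


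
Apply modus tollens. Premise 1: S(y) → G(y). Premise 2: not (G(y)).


Modus tollens: from (P → Q) and ¬Q, infer ¬P.
Q = 'G(y)' is denied; since P → Q, P must also fail.

Not (S(y)).


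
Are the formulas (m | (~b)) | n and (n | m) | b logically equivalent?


Compare truth tables:
b | m | n | φ | ψ
-----------------
False | False | False | True | False
True | False | False | False | True
False | True | False | True | True
True | True | False | True | True
False | False | True | True | True
True | False | True | True | True
False | True | True | True | True
True | True | True | True | True
They differ at row 1 (b=False, m=False, n=False): φ=True but ψ=False.

No, they are not logically equivalent.


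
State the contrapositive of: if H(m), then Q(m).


The contrapositive of (P → Q) is (¬Q → ¬P); it is logically equivalent to the original.
Here P = 'H(m)' and Q = 'Q(m)'.

If not (Q(m)), then not (H(m)).


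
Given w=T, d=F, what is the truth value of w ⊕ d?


Exclusive or is true when exactly one operand is true.
Substitute: w=T, d=F.
T ⊕ F evaluates to T.

T


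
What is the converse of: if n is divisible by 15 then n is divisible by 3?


The converse of (P → Q) is (Q → P). It is not in general equivalent to the original.
Here P = 'n is divisible by 15' and Q = 'n is divisible by 3'.

If n is divisible by 3, then n is divisible by 15.


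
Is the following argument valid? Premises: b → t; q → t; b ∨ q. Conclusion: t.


This matches the form of proof by cases: the conclusion follows in every model of the premises.

Valid.


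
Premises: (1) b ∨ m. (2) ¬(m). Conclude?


Disjunctive syllogism: from (P ∨ Q) and ¬P, infer Q.
One disjunct, 'm', is ruled out; the other must hold.

b


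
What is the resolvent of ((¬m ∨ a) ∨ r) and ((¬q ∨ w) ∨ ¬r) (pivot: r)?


The clauses contain complementary literals r and ¬r.
Resolution eliminates this pair and disjoins the remaining literals (merging duplicates).

(((¬m ∨ a) ∨ ¬q) ∨ w)


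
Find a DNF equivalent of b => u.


Step 1: Rewrite b → u as ¬b ∨ u.

(~b) | u


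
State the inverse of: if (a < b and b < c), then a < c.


The inverse of (P → Q) is (¬P → ¬Q). It is equivalent to the converse, not to the original.
Here P = '(a < b and b < c)' and Q = 'a < c'.

If not ((a < b and b < c)), then not (a < c).


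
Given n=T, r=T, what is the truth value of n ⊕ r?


Exclusive or is true when exactly one operand is true.
Substitute: n=T, r=T.
T ⊕ T evaluates to F.

F


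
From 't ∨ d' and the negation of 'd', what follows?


Disjunctive syllogism: from (P ∨ Q) and ¬P, infer Q.
One disjunct, 'd', is ruled out; the other must hold.

t


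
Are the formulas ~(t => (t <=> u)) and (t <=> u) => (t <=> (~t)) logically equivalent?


Compare truth tables:
t | u | φ | ψ
-------------
False | False | False | False
True | False | True | True
False | True | False | True
True | True | False | False
They differ at row 3 (t=False, u=True): φ=False but ψ=True.

No, they are not logically equivalent.


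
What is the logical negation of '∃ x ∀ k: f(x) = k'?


Negation flips each quantifier (∀↔∃) and negates the inner predicate.
¬(∃ x ∀ k: φ) = ∀ x ∃ k: ¬φ.

∀ x ∃ k: ¬(f(x) = k)


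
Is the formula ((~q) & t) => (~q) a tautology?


Build the truth table over {q, t}:
q | t | φ
---------
False | False | True
True | False | True
False | True | True
True | True | True
Every row evaluates to true.

Yes, it is a tautology.


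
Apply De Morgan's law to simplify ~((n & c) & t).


De Morgan: the negation of a conjunction is the disjunction of the negations.
Distribute ~ across &, flipping it to |, and negate each literal.

((~n) | (~c)) | (~t)


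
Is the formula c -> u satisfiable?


Search for a satisfying assignment over {c, u}.
Try c=F, u=F: the formula evaluates to T.
A satisfying assignment exists.

Satisfiable.


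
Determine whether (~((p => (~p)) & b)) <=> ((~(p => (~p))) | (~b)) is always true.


Build the truth table over {b, p}:
b | p | φ
---------
False | False | True
True | False | True
False | True | True
True | True | True
Every row evaluates to true.

Yes, it is a tautology.


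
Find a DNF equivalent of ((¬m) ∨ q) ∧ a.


Step 1: Distribute ∧ over ∨: ((¬m) ∨ q) ∧ a = ((¬m) ∧ a) ∨ (q ∧ a).

((¬m) ∧ a) ∨ (q ∧ a)


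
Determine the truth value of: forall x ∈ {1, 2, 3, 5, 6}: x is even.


Evaluate the predicate on each element: 1:False, 2:True, 3:False, 5:False, 6:True.
Counterexample x = 1 fails the predicate.

False


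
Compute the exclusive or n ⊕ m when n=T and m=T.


Exclusive or is true when exactly one operand is true.
Substitute: n=T, m=T.
T ⊕ T evaluates to F.

F


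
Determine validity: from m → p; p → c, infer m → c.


This matches the form of hypothetical syllogism: the conclusion follows in every model of the premises.

Valid.


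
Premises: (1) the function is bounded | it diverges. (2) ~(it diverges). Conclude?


Disjunctive syllogism: from (P ∨ Q) and ¬P, infer Q.
One disjunct, 'it diverges', is ruled out; the other must hold.

the function is bounded


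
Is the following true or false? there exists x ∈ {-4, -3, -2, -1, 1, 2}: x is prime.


Evaluate the predicate on each element: -4:F, -3:F, -2:F, -1:F, 1:F, 2:T.
Witness x = 2 satisfies the predicate.

T


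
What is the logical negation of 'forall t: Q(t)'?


¬(forall x: φ) = exists x: ¬φ, and ¬(exists x: φ) = forall x: ¬φ.
Apply to the universal statement.

exists t: ~(Q(t))


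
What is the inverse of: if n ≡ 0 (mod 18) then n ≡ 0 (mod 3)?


The inverse of (P → Q) is (¬P → ¬Q). It is equivalent to the converse, not to the original.
Here P = 'n ≡ 0 (mod 18)' and Q = 'n ≡ 0 (mod 3)'.

If not (n ≡ 0 (mod 18)), then not (n ≡ 0 (mod 3)).


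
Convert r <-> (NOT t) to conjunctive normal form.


Step 1: Rewrite r ↔ (¬t) as (r → (¬t)) ∧ ((¬t) → r).
Step 2: Rewrite each implication as a disjunction.
Step 3: Eliminate any double negations (¬¬X = X).

((NOT r) OR (NOT t)) AND (t OR r)


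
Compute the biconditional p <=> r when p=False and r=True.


Biconditional is true when both operands have the same truth value.
Substitute: p=False, r=True.
False <=> True evaluates to False.

False


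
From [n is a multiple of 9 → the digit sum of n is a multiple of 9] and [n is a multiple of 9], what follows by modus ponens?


Modus ponens: from (P → Q) and P, infer Q.
P = 'n is a multiple of 9' is asserted, and P → Q holds, so Q follows.

the digit sum of n is a multiple of 9.


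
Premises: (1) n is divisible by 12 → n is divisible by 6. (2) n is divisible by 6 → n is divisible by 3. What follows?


Hypothetical syllogism: from (P → Q) and (Q → R), infer (P → R).
Chain the two implications through the shared middle term 'n is divisible by 6'.

n is divisible by 12 → n is divisible by 3


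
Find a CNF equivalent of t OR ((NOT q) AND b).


Step 1: Distribute ∨ over ∧: t ∨ ((¬q) ∧ b) = (t ∨ (¬q)) ∧ (t ∨ b).

(t OR (NOT q)) AND (t OR b)


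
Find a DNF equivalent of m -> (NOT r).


Step 1: Rewrite m → (¬r) as ¬m ∨ (¬r).

(NOT m) OR (NOT r)


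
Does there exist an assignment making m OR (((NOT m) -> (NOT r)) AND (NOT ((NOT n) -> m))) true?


Search for a satisfying assignment over {m, n, r}.
Try m=F, n=F, r=F: the formula evaluates to T.
A satisfying assignment exists.

Satisfiable.


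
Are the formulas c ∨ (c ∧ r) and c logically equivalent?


Compare truth tables:
c | r | φ | ψ
-------------
F | F | F | F
T | F | T | T
F | T | F | F
T | T | T | T
The columns φ and ψ agree on every row.

Yes, they are logically equivalent.


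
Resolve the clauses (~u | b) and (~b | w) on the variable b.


The clauses contain complementary literals b and ~b.
Resolution eliminates this pair and disjoins the remaining literals (merging duplicates).

(~u | w)


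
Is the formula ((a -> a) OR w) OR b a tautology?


Build the truth table over {a, b, w}:
a | b | w | φ
-------------
F | F | F | T
T | F | F | T
F | T | F | T
T | T | F | T
F | F | T | T
T | F | T | T
F | T | T | T
T | T | T | T
Every row evaluates to true.

Yes, it is a tautology.


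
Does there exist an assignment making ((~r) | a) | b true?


Search for a satisfying assignment over {a, b, r}.
Try a=False, b=False, r=False: the formula evaluates to True.
A satisfying assignment exists.

Satisfiable.


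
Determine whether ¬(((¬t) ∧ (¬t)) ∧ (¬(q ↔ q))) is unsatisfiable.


Truth table over {q, t}:
q | t | φ
---------
F | F | T
T | F | T
F | T | T
T | T | T
Satisfying assignment at row 1: q=F, t=F gives T.

No, it is not a contradiction.


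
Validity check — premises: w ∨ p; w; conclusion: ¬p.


This is affirming a disjunct (fallacy). There exist truth assignments where the premises are all true but the conclusion is false.

Invalid.


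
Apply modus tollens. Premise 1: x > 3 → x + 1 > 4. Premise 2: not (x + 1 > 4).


Modus tollens: from (P → Q) and ¬Q, infer ¬P.
Q = 'x + 1 > 4' is denied; since P → Q, P must also fail.

Not (x > 3).


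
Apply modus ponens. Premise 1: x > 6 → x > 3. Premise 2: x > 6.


Modus ponens: from (P → Q) and P, infer Q.
P = 'x > 6' is asserted, and P → Q holds, so Q follows.

x > 3.


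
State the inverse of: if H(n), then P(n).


The inverse of (P → Q) is (¬P → ¬Q). It is equivalent to the converse, not to the original.
Here P = 'H(n)' and Q = 'P(n)'.

If not (H(n)), then not (P(n)).


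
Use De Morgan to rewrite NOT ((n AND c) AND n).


De Morgan: the negation of a conjunction is the disjunction of the negations.
Distribute NOT across AND, flipping it to OR, and negate each literal.

((NOT n) OR (NOT c)) OR (NOT n)


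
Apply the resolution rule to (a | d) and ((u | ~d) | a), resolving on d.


The clauses contain complementary literals d and ~d.
Resolution eliminates this pair and disjoins the remaining literals (merging duplicates).

(a | u)


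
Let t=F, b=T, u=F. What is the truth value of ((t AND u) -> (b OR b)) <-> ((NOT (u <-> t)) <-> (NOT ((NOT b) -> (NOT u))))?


Substitute t=F, b=T, u=F:
… (earlier sub-steps elided)
b OR b = T OR T = T
(t AND u) -> (b OR b) = F -> T = T
u <-> t = F <-> F = T
NOT (u <-> t) = F
NOT b = F
NOT u = T
(NOT b) -> (NOT u) = F -> T = T
NOT ((NOT b) -> (NOT u)) = F
(NOT (u <-> t)) <-> (NOT ((NOT b) -> (NOT u))) = F <-> F = T
((t AND u) -> (b OR b)) <-> ((NOT (u <-> t)) <-> (NOT ((NOT b) -> (NOT u)))) = T <-> T = T

T


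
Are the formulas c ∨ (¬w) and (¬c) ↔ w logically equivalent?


Compare truth tables:
c | w | φ | ψ
-------------
F | F | T | F
T | F | T | T
F | T | F | T
T | T | T | F
They differ at row 1 (c=F, w=F): φ=T but ψ=F.

No, they are not logically equivalent.


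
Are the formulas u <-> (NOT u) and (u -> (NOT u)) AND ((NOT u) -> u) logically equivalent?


Compare truth tables:
u | φ | ψ
---------
F | F | F
T | F | F
The columns φ and ψ agree on every row.

Yes, they are logically equivalent.


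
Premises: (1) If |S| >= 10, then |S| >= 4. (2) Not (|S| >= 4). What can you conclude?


Modus tollens: from (P → Q) and ¬Q, infer ¬P.
Q = '|S| >= 4' is denied; since P → Q, P must also fail.

Not (|S| >= 10).


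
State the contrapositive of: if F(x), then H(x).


The contrapositive of (P → Q) is (¬Q → ¬P); it is logically equivalent to the original.
Here P = 'F(x)' and Q = 'H(x)'.

If not (H(x)), then not (F(x)).


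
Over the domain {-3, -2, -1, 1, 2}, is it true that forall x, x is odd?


Evaluate the predicate on each element: -3:True, -2:False, -1:True, 1:True, 2:False.
Counterexample x = -2 fails the predicate.

False


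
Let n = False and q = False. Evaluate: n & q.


Conjunction is true only when both operands are true.
Substitute: n=False, q=False.
False & False evaluates to False.

False


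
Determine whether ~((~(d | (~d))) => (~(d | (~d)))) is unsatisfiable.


Truth table over {d}:
d | φ
-----
False | False
True | False
Every row is false.

Yes, it is a contradiction.


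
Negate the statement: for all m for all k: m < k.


Negation flips each quantifier (∀↔∃) and negates the inner predicate.
¬(for all m for all k: φ) = there exists m there exists k: ¬φ.

there exists m there exists k: NOT(m < k)


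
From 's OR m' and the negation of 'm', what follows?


Disjunctive syllogism: from (P ∨ Q) and ¬P, infer Q.
One disjunct, 'm', is ruled out; the other must hold.

s


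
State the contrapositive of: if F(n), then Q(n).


The contrapositive of (P → Q) is (¬Q → ¬P); it is logically equivalent to the original.
Here P = 'F(n)' and Q = 'Q(n)'.

If not (Q(n)), then not (F(n)).


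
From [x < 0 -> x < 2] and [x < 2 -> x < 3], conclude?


Hypothetical syllogism: from (P → Q) and (Q → R), infer (P → R).
Chain the two implications through the shared middle term 'x < 2'.

x < 0 -> x < 3


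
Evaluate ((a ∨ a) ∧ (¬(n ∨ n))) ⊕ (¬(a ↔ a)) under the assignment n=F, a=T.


Substitute n=F, a=T:
a ∨ a = T ∨ T = T
n ∨ n = F ∨ F = F
¬(n ∨ n) = T
(a ∨ a) ∧ (¬(n ∨ n)) = T ∧ T = T
a ↔ a = T ↔ T = T
¬(a ↔ a) = F
((a ∨ a) ∧ (¬(n ∨ n))) ⊕ (¬(a ↔ a)) = T ⊕ F = T

T


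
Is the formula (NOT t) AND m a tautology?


Build the truth table over {m, t}:
m | t | φ
---------
F | F | F
T | F | T
F | T | F
T | T | F
Counterexample at row 1: with m=F, t=F, the formula is F.

No, it is not a tautology.


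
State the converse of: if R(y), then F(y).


The converse of (P → Q) is (Q → P). It is not in general equivalent to the original.
Here P = 'R(y)' and Q = 'F(y)'.

If F(y), then R(y).


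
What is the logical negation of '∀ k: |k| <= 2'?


¬(∀ x: φ) = ∃ x: ¬φ, and ¬(∃ x: φ) = ∀ x: ¬φ.
Apply to the universal statement.

∃ k: ¬(|k| <= 2)


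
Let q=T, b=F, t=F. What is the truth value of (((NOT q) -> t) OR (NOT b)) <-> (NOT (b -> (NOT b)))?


Substitute q=T, b=F, t=F:
NOT q = F
(NOT q) -> t = F -> F = T
NOT b = T
((NOT q) -> t) OR (NOT b) = T OR T = T
NOT b = T
b -> (NOT b) = F -> T = T
NOT (b -> (NOT b)) = F
(((NOT q) -> t) OR (NOT b)) <-> (NOT (b -> (NOT b))) = T <-> F = F

F


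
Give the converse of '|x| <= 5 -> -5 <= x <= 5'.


The converse of (P → Q) is (Q → P). It is not in general equivalent to the original.
Here P = '|x| <= 5' and Q = '-5 <= x <= 5'.

If -5 <= x <= 5, then |x| <= 5.


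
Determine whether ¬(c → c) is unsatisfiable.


Truth table over {c}:
c | φ
-----
F | F
T | F
Every row is false.

Yes, it is a contradiction.
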